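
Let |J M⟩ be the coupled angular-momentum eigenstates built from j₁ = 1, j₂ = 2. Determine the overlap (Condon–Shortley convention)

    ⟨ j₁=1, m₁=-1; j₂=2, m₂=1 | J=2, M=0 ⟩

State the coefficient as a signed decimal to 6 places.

-0.707107

j₁+j₂−J=1  J+j₁−j₂=1  J−j₁+j₂=3  j₁+j₂+J+1=6
(j₁±m₁, j₂±m₂, J±M) = (0,2,3,1,2,2)
P² = 2
sum k=1..1:
  [1] −1/2 = -1/2
S = -1/2
C² = P²·S² = 1/2 ; C = -0.707107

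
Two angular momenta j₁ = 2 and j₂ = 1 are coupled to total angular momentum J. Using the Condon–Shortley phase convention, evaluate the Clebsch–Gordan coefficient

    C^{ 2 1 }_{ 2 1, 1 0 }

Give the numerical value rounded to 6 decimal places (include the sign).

+√(1/6) ≈ +0.408248

triangle: 1!*3!*1!/6! = 6/720
(j±m)!: 3!*1!*1!*1!*3!*1! = 36
prefactor² = (2J+1)*Δ*N² = 3/2
  k=0: +1/(0!*1!*1!*1!*2!*0!) = 1/2
  k=1: −1/(1!*0!*0!*0!*3!*1!) = -1/6
Σ = 1/3  ⇒  CG² = 3/2*1/3² = 1/6
CG = +√(1/6) = +0.408248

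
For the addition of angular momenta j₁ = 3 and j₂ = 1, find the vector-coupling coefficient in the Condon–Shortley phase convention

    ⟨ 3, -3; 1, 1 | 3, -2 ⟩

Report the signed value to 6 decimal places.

−√(1/4) = -0.500000

√[7·1!5!1!/8! · 0!6!2!0!1!5!] = √(3600)
  +(−1)^1/∏(1,0,5,1,0,0)! = -1/120  (running -1/120)
⟨..|..⟩ = √(3600)·(-1/120) = -0.500000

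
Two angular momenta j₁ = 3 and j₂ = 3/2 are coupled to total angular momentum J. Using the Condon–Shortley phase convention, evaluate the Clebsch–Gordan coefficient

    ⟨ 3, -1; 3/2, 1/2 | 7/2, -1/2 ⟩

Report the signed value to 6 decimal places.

j₁+j₂−J=1  J+j₁−j₂=5  J−j₁+j₂=2  j₁+j₂+J+1=9
(j₁±m₁, j₂±m₂, J±M) = (2,4,2,1,3,4)
P² = 512/7
sum k=0..1:
  [0] +1/48 = 1/48
  [1] −1/12 = -1/12
S = -1/16
C² = P²·S² = 2/7 ; C = -0.534522

−√(2/7) = -0.534522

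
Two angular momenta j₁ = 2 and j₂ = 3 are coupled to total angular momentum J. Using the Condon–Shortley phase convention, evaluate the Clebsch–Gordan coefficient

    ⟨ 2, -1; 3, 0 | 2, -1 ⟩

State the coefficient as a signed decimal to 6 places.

+0.534522

j₁+j₂−J=3  J+j₁−j₂=1  J−j₁+j₂=3  j₁+j₂+J+1=8
(j₁±m₁, j₂±m₂, J±M) = (1,3,3,3,1,3)
P² = 81/14
sum k=2..3:
  [2] +1/4 = 1/4
  [3] −1/36 = -1/36
S = 2/9
C² = P²·S² = 2/7 ; C = +0.534522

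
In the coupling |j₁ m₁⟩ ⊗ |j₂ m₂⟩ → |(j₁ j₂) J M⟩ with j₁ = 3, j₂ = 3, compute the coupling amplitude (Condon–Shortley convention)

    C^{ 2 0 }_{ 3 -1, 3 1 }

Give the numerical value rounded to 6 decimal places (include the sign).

−√(3/28) ≈ -0.327327

triangle: 4!·2!·2!/9! = 96/362880
(j±m)!: 2!·4!·4!·2!·2!·2! = 9216
prefactor² = (2J+1)·Δ·N² = 256/21
  k=2: +1/(2!·2!·2!·2!·0!·0!) = 1/16
  k=3: −1/(3!·1!·1!·1!·1!·1!) = -1/6
  k=4: +1/(4!·0!·0!·0!·2!·2!) = 1/96
Σ = -3/32  ⇒  CG² = 256/21·(-3/32)² = 3/28
CG = −√(3/28) = -0.327327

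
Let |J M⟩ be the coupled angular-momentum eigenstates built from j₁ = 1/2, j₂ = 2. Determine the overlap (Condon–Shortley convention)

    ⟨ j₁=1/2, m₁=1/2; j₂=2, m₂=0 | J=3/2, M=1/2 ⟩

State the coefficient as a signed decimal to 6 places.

√[4·1!0!3!/5! · 1!0!2!2!2!1!] = √(8/5)
  +(−1)^0/∏(0,1,0,2,0,1)! = 1/2  (running 1/2)
⟨..|..⟩ = √(8/5)·(1/2) = +0.632456

+√(2/5) ≈ +0.632456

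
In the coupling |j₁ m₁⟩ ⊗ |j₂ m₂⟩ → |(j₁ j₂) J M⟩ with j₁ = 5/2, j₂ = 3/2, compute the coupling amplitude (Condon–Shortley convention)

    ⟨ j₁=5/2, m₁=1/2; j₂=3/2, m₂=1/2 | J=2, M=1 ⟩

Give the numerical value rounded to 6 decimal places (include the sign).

−√(25/84) = -0.545545

j₁+j₂−J=2  J+j₁−j₂=3  J−j₁+j₂=1  j₁+j₂+J+1=7
(j₁±m₁, j₂±m₂, J±M) = (3,2,2,1,3,1)
P² = 12/7
sum k=1..2:
  [1] −1/2 = -1/2
  [2] +1/12 = 1/12
S = -5/12
C² = P²·S² = 25/84 ; C = -0.545545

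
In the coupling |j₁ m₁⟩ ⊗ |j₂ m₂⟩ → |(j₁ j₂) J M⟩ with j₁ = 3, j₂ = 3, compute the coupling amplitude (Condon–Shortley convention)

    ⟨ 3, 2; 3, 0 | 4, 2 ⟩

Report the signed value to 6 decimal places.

+0.139573  (= +√(3/154))

√[9·2!4!4!/11! · 5!1!3!3!6!2!] = √(124416/77)
  +(−1)^0/∏(0,2,1,3,3,1)! = 1/72  (running 1/72)
  +(−1)^1/∏(1,1,0,2,4,2)! = -1/96  (running 1/288)
⟨..|..⟩ = √(124416/77)·(1/288) = +0.139573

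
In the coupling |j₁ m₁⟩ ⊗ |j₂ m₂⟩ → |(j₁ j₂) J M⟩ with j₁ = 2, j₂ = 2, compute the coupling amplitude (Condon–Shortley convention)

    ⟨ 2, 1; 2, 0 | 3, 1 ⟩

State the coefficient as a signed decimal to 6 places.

j₁+j₂−J=1  J+j₁−j₂=3  J−j₁+j₂=3  j₁+j₂+J+1=8
(j₁±m₁, j₂±m₂, J±M) = (3,1,2,2,4,2)
P² = 36/5
sum k=0..1:
  [0] +1/4 = 1/4
  [1] −1/12 = -1/12
S = 1/6
C² = P²·S² = 1/5 ; C = +0.447214

+0.447214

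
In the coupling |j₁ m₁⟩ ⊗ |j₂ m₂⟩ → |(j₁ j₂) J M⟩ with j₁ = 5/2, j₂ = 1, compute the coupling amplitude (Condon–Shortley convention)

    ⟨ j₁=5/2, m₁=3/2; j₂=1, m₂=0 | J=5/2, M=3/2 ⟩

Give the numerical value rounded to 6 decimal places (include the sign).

√[6·1!4!1!/7! · 4!1!1!1!4!1!] = √(576/35)
  +(−1)^0/∏(0,1,1,1,3,0)! = 1/6  (running 1/6)
  +(−1)^1/∏(1,0,0,0,4,1)! = -1/24  (running 1/8)
⟨..|..⟩ = √(576/35)·(1/8) = +0.507093

+√(9/35) ≈ +0.507093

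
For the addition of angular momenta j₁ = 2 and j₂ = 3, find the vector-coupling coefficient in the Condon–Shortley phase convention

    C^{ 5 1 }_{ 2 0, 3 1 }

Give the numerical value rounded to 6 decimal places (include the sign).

j₁+j₂−J=0  J+j₁−j₂=4  J−j₁+j₂=6  j₁+j₂+J+1=11
(j₁±m₁, j₂±m₂, J±M) = (2,2,4,2,6,4)
P² = 110592/7
sum k=0..0:
  [0] +1/192 = 1/192
S = 1/192
C² = P²·S² = 3/7 ; C = +0.654654

+0.654654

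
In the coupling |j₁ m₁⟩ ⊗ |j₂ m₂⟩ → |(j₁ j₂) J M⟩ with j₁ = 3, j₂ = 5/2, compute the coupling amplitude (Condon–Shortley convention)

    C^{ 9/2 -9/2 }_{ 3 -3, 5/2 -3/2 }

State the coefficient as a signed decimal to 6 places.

-0.738549  (= −√(6/11))

triangle: 1!*5!*4!/11! = 2880/39916800
(j±m)!: 0!*6!*1!*4!*0!*9! = 6270566400
prefactor² = (2J+1)*Δ*N² = 49766400/11
  k=1: −1/(1!*0!*5!*0!*0!*4!) = -1/2880
Σ = -1/2880  ⇒  CG² = 49766400/11*(-1/2880)² = 6/11
CG = −√(6/11) = -0.738549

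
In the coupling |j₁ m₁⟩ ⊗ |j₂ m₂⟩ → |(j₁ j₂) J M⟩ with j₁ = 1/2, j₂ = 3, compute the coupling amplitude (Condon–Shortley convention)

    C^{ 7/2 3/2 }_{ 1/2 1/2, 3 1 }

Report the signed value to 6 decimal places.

√[8·0!1!6!/8! · 1!0!4!2!5!2!] = √(11520/7)
  +(−1)^0/∏(0,0,0,4,1,2)! = 1/48  (running 1/48)
⟨..|..⟩ = √(11520/7)·(1/48) = +0.845154

+√(5/7) = +0.845154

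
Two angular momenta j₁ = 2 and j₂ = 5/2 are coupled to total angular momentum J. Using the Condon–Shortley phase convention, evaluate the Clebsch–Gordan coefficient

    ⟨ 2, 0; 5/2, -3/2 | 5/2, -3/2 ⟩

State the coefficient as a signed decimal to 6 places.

triangle: 2!·2!·3!/8! = 24/40320
(j±m)!: 2!·2!·1!·4!·1!·4! = 2304
prefactor² = (2J+1)·Δ·N² = 288/35
  k=0: +1/(0!·2!·2!·1!·0!·2!) = 1/8
  k=1: −1/(1!·1!·1!·0!·1!·3!) = -1/6
Σ = -1/24  ⇒  CG² = 288/35·(-1/24)² = 1/70
CG = −√(1/70) = -0.119523

-0.119523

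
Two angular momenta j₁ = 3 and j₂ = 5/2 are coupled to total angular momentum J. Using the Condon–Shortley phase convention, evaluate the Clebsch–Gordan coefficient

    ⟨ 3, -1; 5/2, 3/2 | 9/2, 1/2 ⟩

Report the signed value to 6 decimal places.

−√(35/99) ≈ -0.594588

j₁+j₂−J=1  J+j₁−j₂=5  J−j₁+j₂=4  j₁+j₂+J+1=11
(j₁±m₁, j₂±m₂, J±M) = (2,4,4,1,5,4)
P² = 184320/77
sum k=0..1:
  [0] +1/576 = 1/576
  [1] −1/72 = -1/72
S = -7/576
C² = P²·S² = 35/99 ; C = -0.594588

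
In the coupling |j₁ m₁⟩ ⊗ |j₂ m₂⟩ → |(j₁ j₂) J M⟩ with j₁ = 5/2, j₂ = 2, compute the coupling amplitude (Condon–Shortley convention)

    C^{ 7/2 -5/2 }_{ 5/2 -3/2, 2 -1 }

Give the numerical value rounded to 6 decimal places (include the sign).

−√(1/63) ≈ -0.125988

triangle: 1!*4!*3!/9! = 144/362880
(j±m)!: 1!*4!*1!*3!*1!*6! = 103680
prefactor² = (2J+1)*Δ*N² = 2304/7
  k=0: +1/(0!*1!*4!*1!*0!*2!) = 1/48
  k=1: −1/(1!*0!*3!*0!*1!*3!) = -1/36
Σ = -1/144  ⇒  CG² = 2304/7*(-1/144)² = 1/63
CG = −√(1/63) = -0.125988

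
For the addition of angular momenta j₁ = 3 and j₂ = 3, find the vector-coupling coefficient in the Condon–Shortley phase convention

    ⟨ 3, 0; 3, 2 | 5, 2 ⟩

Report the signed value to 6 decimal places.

√[11·1!5!5!/12! · 3!3!5!1!7!3!] = √(43200)
  +(−1)^0/∏(0,1,3,5,2,0)! = 1/1440  (running 1/1440)
  +(−1)^1/∏(1,0,2,4,3,1)! = -1/288  (running -1/360)
⟨..|..⟩ = √(43200)·(-1/360) = -0.577350

−√(1/3) = -0.577350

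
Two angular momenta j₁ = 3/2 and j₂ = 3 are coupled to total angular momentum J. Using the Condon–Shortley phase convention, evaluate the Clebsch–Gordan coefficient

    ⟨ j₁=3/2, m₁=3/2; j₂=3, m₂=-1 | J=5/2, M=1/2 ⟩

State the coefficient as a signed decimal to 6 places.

√[6·2!1!4!/8! · 3!0!2!4!3!2!] = √(864/35)
  +(−1)^0/∏(0,2,0,2,1,2)! = 1/8  (running 1/8)
⟨..|..⟩ = √(864/35)·(1/8) = +0.621059

+√(27/70) = +0.621059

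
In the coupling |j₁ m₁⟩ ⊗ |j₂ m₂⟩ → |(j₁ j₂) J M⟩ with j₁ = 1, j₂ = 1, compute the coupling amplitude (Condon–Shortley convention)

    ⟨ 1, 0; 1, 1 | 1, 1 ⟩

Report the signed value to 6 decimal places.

triangle: 1!*1!*1!/4! = 1/24
(j±m)!: 1!*1!*2!*0!*2!*0! = 4
prefactor² = (2J+1)*Δ*N² = 1/2
  k=1: −1/(1!*0!*0!*1!*1!*0!) = -1
Σ = -1  ⇒  CG² = 1/2*(-1)² = 1/2
CG = −√(1/2) = -0.707107

−√(1/2) ≈ -0.707107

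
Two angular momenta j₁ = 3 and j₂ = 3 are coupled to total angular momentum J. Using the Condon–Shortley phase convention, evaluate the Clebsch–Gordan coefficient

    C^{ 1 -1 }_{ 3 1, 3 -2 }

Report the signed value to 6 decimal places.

−√(5/28) ≈ -0.422577

√[3·5!1!1!/8! · 4!2!1!5!0!2!] = √(720/7)
  +(−1)^1/∏(1,4,1,0,0,1)! = -1/24  (running -1/24)
⟨..|..⟩ = √(720/7)·(-1/24) = -0.422577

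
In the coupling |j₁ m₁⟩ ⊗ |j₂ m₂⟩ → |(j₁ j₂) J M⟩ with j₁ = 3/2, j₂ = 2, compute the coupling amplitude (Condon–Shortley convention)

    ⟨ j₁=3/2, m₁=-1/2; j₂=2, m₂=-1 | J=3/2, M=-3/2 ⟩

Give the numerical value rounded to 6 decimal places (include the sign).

-0.632456

triangle: 2!*1!*2!/6! = 4/720
(j±m)!: 1!*2!*1!*3!*0!*3! = 72
prefactor² = (2J+1)*Δ*N² = 8/5
  k=1: −1/(1!*1!*1!*0!*0!*2!) = -1/2
Σ = -1/2  ⇒  CG² = 8/5*(-1/2)² = 2/5
CG = −√(2/5) = -0.632456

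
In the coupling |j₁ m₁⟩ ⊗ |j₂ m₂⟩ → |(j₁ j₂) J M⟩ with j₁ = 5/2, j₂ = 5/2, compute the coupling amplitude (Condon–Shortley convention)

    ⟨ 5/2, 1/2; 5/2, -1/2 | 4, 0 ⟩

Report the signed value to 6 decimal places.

√[9·1!4!4!/10! · 3!2!2!3!4!4!] = √(20736/175)
  +(−1)^0/∏(0,1,2,2,2,2)! = 1/16  (running 1/16)
  +(−1)^1/∏(1,0,1,1,3,3)! = -1/36  (running 5/144)
⟨..|..⟩ = √(20736/175)·(5/144) = +0.377964

+0.377964  (= +√(1/7))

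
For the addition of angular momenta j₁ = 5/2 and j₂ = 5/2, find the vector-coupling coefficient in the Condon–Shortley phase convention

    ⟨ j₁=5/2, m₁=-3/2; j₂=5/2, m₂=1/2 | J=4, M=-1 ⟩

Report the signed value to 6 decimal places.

−√(5/14) ≈ -0.597614

j₁+j₂−J=1  J+j₁−j₂=4  J−j₁+j₂=4  j₁+j₂+J+1=10
(j₁±m₁, j₂±m₂, J±M) = (1,4,3,2,3,5)
P² = 10368/35
sum k=0..1:
  [0] +1/144 = 1/144
  [1] −1/24 = -1/24
S = -5/144
C² = P²·S² = 5/14 ; C = -0.597614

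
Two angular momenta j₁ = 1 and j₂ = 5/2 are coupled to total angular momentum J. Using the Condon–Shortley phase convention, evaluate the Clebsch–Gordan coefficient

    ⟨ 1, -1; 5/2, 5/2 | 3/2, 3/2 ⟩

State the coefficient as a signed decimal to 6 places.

triangle: 2!·0!·3!/6! = 12/720
(j±m)!: 0!·2!·5!·0!·3!·0! = 1440
prefactor² = (2J+1)·Δ·N² = 96
  k=2: +1/(2!·0!·0!·3!·0!·0!) = 1/12
Σ = 1/12  ⇒  CG² = 96·1/12² = 2/3
CG = +√(2/3) = +0.816497

+0.816497  (= +√(2/3))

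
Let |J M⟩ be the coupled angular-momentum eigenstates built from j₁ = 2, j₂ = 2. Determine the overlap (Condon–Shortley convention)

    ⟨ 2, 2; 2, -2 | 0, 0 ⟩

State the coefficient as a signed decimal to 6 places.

j₁+j₂−J=4  J+j₁−j₂=0  J−j₁+j₂=0  j₁+j₂+J+1=5
(j₁±m₁, j₂±m₂, J±M) = (4,0,0,4,0,0)
P² = 576/5
sum k=0..0:
  [0] +1/24 = 1/24
S = 1/24
C² = P²·S² = 1/5 ; C = +0.447214

+0.447214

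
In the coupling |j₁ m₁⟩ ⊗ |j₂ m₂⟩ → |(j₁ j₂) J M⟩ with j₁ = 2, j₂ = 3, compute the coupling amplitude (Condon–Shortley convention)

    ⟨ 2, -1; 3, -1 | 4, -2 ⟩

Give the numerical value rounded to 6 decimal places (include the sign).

j₁+j₂−J=1  J+j₁−j₂=3  J−j₁+j₂=5  j₁+j₂+J+1=10
(j₁±m₁, j₂±m₂, J±M) = (1,3,2,4,2,6)
P² = 5184/7
sum k=0..1:
  [0] +1/72 = 1/72
  [1] −1/48 = -1/48
S = -1/144
C² = P²·S² = 1/28 ; C = -0.188982

-0.188982  (= −√(1/28))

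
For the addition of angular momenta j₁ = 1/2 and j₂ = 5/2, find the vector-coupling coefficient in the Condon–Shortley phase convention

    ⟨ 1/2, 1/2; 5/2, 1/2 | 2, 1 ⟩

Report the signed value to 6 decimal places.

triangle: 1!×0!×4!/6! = 24/720
(j±m)!: 1!×0!×3!×2!×3!×1! = 72
prefactor² = (2J+1)×Δ×N² = 12
  k=0: +1/(0!×1!×0!×3!×0!×1!) = 1/6
Σ = 1/6  ⇒  CG² = 12×1/6² = 1/3
CG = +√(1/3) = +0.577350

+0.577350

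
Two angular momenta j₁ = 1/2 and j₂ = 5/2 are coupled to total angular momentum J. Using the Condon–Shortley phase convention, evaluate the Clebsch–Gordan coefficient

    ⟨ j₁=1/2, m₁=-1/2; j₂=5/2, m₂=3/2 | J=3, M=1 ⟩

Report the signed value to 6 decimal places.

+√(1/3) ≈ +0.577350

triangle: 0!×1!×5!/7! = 120/5040
(j±m)!: 0!×1!×4!×1!×4!×2! = 1152
prefactor² = (2J+1)×Δ×N² = 192
  k=0: +1/(0!×0!×1!×4!×0!×1!) = 1/24
Σ = 1/24  ⇒  CG² = 192×1/24² = 1/3
CG = +√(1/3) = +0.577350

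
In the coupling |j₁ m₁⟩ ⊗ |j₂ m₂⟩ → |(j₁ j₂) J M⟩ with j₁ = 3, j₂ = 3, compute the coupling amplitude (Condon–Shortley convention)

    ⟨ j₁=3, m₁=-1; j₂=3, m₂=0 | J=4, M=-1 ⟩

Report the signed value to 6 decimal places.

-0.312094

triangle: 2!*4!*4!/11! = 1152/39916800
(j±m)!: 2!*4!*3!*3!*3!*5! = 1244160
prefactor² = (2J+1)*Δ*N² = 124416/385
  k=0: +1/(0!*2!*4!*3!*0!*1!) = 1/288
  k=1: −1/(1!*1!*3!*2!*1!*2!) = -1/24
  k=2: +1/(2!*0!*2!*1!*2!*3!) = 1/48
Σ = -5/288  ⇒  CG² = 124416/385*(-5/288)² = 15/154
CG = −√(15/154) = -0.312094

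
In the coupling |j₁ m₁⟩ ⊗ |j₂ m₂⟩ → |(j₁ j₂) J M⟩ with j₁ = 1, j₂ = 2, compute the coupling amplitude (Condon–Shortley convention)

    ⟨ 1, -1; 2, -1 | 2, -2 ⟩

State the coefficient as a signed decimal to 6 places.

-0.577350  (= −√(1/3))

j₁+j₂−J=1  J+j₁−j₂=1  J−j₁+j₂=3  j₁+j₂+J+1=6
(j₁±m₁, j₂±m₂, J±M) = (0,2,1,3,0,4)
P² = 12
sum k=1..1:
  [1] −1/6 = -1/6
S = -1/6
C² = P²·S² = 1/3 ; C = -0.577350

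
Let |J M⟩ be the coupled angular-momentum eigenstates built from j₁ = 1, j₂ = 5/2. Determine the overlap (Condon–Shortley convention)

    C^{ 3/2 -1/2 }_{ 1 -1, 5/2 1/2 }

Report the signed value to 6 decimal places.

+0.447214

j₁+j₂−J=2  J+j₁−j₂=0  J−j₁+j₂=3  j₁+j₂+J+1=6
(j₁±m₁, j₂±m₂, J±M) = (0,2,3,2,1,2)
P² = 16/5
sum k=2..2:
  [2] +1/4 = 1/4
S = 1/4
C² = P²·S² = 1/5 ; C = +0.447214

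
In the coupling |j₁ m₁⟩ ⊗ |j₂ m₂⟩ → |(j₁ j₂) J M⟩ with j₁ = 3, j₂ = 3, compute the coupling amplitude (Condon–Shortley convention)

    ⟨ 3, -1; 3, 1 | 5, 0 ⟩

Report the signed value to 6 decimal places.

-0.545545  (= −√(25/84))

j₁+j₂−J=1  J+j₁−j₂=5  J−j₁+j₂=5  j₁+j₂+J+1=12
(j₁±m₁, j₂±m₂, J±M) = (2,4,4,2,5,5)
P² = 76800/7
sum k=0..1:
  [0] +1/576 = 1/576
  [1] −1/144 = -1/144
S = -1/192
C² = P²·S² = 25/84 ; C = -0.545545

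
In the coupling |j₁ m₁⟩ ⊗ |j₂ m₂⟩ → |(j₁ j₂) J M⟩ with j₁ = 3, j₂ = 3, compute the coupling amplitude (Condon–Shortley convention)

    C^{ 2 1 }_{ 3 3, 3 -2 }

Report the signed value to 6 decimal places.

+0.545545

√[5·4!2!2!/9! · 6!0!1!5!3!1!] = √(4800/7)
  +(−1)^0/∏(0,4,0,1,2,1)! = 1/48  (running 1/48)
⟨..|..⟩ = √(4800/7)·(1/48) = +0.545545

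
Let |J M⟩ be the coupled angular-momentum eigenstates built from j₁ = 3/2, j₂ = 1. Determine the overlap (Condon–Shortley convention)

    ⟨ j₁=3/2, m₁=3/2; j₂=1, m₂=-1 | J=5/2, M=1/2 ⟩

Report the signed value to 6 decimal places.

+√(1/10) ≈ +0.316228

j₁+j₂−J=0  J+j₁−j₂=3  J−j₁+j₂=2  j₁+j₂+J+1=6
(j₁±m₁, j₂±m₂, J±M) = (3,0,0,2,3,2)
P² = 72/5
sum k=0..0:
  [0] +1/12 = 1/12
S = 1/12
C² = P²·S² = 1/10 ; C = +0.316228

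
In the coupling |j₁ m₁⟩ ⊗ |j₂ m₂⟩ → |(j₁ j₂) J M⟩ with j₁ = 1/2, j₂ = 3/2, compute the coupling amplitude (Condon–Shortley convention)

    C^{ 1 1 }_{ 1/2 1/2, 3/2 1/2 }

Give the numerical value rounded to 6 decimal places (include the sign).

+0.500000  (= +√(1/4))

√[3·1!0!2!/4! · 1!0!2!1!2!0!] = √(1)
  +(−1)^0/∏(0,1,0,2,0,0)! = 1/2  (running 1/2)
⟨..|..⟩ = √(1)·(1/2) = +0.500000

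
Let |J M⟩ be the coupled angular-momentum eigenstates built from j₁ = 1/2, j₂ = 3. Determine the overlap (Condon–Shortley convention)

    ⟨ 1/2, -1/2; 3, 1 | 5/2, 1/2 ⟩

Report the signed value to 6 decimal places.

√[6·1!0!5!/7! · 0!1!4!2!3!2!] = √(576/7)
  +(−1)^1/∏(1,0,0,3,0,2)! = -1/12  (running -1/12)
⟨..|..⟩ = √(576/7)·(-1/12) = -0.755929

-0.755929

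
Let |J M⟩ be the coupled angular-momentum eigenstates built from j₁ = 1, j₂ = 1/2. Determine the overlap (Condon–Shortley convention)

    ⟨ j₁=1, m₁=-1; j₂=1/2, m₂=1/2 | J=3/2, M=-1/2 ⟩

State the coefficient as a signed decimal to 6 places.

√[4·0!2!1!/4! · 0!2!1!0!1!2!] = √(4/3)
  +(−1)^0/∏(0,0,2,1,0,0)! = 1/2  (running 1/2)
⟨..|..⟩ = √(4/3)·(1/2) = +0.577350

+0.577350  (= +√(1/3))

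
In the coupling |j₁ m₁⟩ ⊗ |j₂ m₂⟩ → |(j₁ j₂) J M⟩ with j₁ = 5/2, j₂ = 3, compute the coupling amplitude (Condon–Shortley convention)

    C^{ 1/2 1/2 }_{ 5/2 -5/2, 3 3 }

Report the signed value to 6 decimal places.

triangle: 5!×0!×1!/7! = 120/5040
(j±m)!: 0!×5!×6!×0!×1!×0! = 86400
prefactor² = (2J+1)×Δ×N² = 28800/7
  k=5: −1/(5!×0!×0!×1!×0!×0!) = -1/120
Σ = -1/120  ⇒  CG² = 28800/7×(-1/120)² = 2/7
CG = −√(2/7) = -0.534522

−√(2/7) = -0.534522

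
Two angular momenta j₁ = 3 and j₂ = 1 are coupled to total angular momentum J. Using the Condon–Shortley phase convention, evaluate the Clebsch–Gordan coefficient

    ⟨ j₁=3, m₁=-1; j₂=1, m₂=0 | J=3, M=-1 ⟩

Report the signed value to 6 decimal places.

−√(1/12) = -0.288675

triangle: 1!*5!*1!/8! = 120/40320
(j±m)!: 2!*4!*1!*1!*2!*4! = 2304
prefactor² = (2J+1)*Δ*N² = 48
  k=0: +1/(0!*1!*4!*1!*1!*0!) = 1/24
  k=1: −1/(1!*0!*3!*0!*2!*1!) = -1/12
Σ = -1/24  ⇒  CG² = 48*(-1/24)² = 1/12
CG = −√(1/12) = -0.288675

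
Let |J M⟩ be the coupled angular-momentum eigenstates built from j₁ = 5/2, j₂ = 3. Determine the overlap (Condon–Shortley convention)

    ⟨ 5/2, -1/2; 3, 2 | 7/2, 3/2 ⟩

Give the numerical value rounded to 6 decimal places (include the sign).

j₁+j₂−J=2  J+j₁−j₂=3  J−j₁+j₂=4  j₁+j₂+J+1=10
(j₁±m₁, j₂±m₂, J±M) = (2,3,5,1,5,2)
P² = 1536/7
sum k=1..2:
  [1] −1/48 = -1/48
  [2] +1/24 = 1/24
S = 1/48
C² = P²·S² = 2/21 ; C = +0.308607

+0.308607  (= +√(2/21))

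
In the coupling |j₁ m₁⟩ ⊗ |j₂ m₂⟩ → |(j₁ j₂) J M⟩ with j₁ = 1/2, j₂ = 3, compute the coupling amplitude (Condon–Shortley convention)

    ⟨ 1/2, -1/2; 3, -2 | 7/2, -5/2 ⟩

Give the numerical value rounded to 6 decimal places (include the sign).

+0.925820  (= +√(6/7))

j₁+j₂−J=0  J+j₁−j₂=1  J−j₁+j₂=6  j₁+j₂+J+1=8
(j₁±m₁, j₂±m₂, J±M) = (0,1,1,5,1,6)
P² = 86400/7
sum k=0..0:
  [0] +1/120 = 1/120
S = 1/120
C² = P²·S² = 6/7 ; C = +0.925820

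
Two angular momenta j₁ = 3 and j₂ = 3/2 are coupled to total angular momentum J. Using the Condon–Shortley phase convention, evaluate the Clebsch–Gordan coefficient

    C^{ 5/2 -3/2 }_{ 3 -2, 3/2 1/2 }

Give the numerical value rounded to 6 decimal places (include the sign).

j₁+j₂−J=2  J+j₁−j₂=4  J−j₁+j₂=1  j₁+j₂+J+1=8
(j₁±m₁, j₂±m₂, J±M) = (1,5,2,1,1,4)
P² = 288/7
sum k=1..2:
  [1] −1/24 = -1/24
  [2] +1/12 = 1/12
S = 1/24
C² = P²·S² = 1/14 ; C = +0.267261

+0.267261  (= +√(1/14))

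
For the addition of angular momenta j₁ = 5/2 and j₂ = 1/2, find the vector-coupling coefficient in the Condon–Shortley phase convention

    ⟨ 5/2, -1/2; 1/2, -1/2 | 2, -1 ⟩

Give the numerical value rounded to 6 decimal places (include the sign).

√[5·1!4!0!/6! · 2!3!0!1!1!3!] = √(12)
  +(−1)^0/∏(0,1,3,0,1,0)! = 1/6  (running 1/6)
⟨..|..⟩ = √(12)·(1/6) = +0.577350

+0.577350  (= +√(1/3))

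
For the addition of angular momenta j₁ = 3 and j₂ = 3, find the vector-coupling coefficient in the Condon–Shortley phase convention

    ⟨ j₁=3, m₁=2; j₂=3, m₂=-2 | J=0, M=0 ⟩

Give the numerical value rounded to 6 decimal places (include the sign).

-0.377964  (= −√(1/7))

j₁+j₂−J=6  J+j₁−j₂=0  J−j₁+j₂=0  j₁+j₂+J+1=7
(j₁±m₁, j₂±m₂, J±M) = (5,1,1,5,0,0)
P² = 14400/7
sum k=1..1:
  [1] −1/120 = -1/120
S = -1/120
C² = P²·S² = 1/7 ; C = -0.377964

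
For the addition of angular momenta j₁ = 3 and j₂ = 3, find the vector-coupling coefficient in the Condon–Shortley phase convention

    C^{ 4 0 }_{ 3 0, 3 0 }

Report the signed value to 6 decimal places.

triangle: 2!·4!·4!/11! = 1152/39916800
(j±m)!: 3!·3!·3!·3!·4!·4! = 746496
prefactor² = (2J+1)·Δ·N² = 373248/1925
  k=0: +1/(0!·2!·3!·3!·1!·1!) = 1/72
  k=1: −1/(1!·1!·2!·2!·2!·2!) = -1/16
  k=2: +1/(2!·0!·1!·1!·3!·3!) = 1/72
Σ = -5/144  ⇒  CG² = 373248/1925·(-5/144)² = 18/77
CG = −√(18/77) = -0.483494

-0.483494  (= −√(18/77))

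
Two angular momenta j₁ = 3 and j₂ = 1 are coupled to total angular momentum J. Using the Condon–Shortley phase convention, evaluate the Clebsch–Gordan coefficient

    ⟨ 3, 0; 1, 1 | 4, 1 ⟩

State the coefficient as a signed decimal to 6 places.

j₁+j₂−J=0  J+j₁−j₂=6  J−j₁+j₂=2  j₁+j₂+J+1=9
(j₁±m₁, j₂±m₂, J±M) = (3,3,2,0,5,3)
P² = 12960/7
sum k=0..0:
  [0] +1/72 = 1/72
S = 1/72
C² = P²·S² = 5/14 ; C = +0.597614

+√(5/14) ≈ +0.597614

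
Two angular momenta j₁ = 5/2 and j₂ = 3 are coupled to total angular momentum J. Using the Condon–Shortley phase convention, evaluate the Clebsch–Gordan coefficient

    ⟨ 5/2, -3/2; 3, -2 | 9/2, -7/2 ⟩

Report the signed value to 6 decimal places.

j₁+j₂−J=1  J+j₁−j₂=4  J−j₁+j₂=5  j₁+j₂+J+1=11
(j₁±m₁, j₂±m₂, J±M) = (1,4,1,5,1,8)
P² = 921600/11
sum k=0..1:
  [0] +1/576 = 1/576
  [1] −1/720 = -1/720
S = 1/2880
C² = P²·S² = 1/99 ; C = +0.100504

+0.100504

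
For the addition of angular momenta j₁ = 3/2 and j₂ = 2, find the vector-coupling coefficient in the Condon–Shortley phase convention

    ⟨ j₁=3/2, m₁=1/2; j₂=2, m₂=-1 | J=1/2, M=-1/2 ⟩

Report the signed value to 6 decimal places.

triangle: 3!*0!*1!/5! = 6/120
(j±m)!: 2!*1!*1!*3!*0!*1! = 12
prefactor² = (2J+1)*Δ*N² = 6/5
  k=1: −1/(1!*2!*0!*0!*0!*1!) = -1/2
Σ = -1/2  ⇒  CG² = 6/5*(-1/2)² = 3/10
CG = −√(3/10) = -0.547723

-0.547723  (= −√(3/10))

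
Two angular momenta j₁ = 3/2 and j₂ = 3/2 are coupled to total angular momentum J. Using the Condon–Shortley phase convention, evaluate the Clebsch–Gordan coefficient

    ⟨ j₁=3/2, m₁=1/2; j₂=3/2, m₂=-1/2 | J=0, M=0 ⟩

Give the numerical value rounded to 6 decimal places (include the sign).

−√(1/4) = -0.500000

triangle: 3!·0!·0!/4! = 6/24
(j±m)!: 2!·1!·1!·2!·0!·0! = 4
prefactor² = (2J+1)·Δ·N² = 1
  k=1: −1/(1!·2!·0!·0!·0!·0!) = -1/2
Σ = -1/2  ⇒  CG² = 1·(-1/2)² = 1/4
CG = −√(1/4) = -0.500000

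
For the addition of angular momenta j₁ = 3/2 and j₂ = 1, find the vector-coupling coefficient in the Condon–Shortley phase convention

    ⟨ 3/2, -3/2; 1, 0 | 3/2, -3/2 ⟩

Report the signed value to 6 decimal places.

triangle: 1!×2!×1!/5! = 2/120
(j±m)!: 0!×3!×1!×1!×0!×3! = 36
prefactor² = (2J+1)×Δ×N² = 12/5
  k=1: −1/(1!×0!×2!×0!×0!×1!) = -1/2
Σ = -1/2  ⇒  CG² = 12/5×(-1/2)² = 3/5
CG = −√(3/5) = -0.774597

-0.774597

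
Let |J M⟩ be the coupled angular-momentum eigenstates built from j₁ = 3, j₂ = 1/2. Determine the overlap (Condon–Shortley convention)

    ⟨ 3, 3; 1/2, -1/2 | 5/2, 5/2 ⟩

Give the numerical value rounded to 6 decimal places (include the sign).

+0.925820  (= +√(6/7))

j₁+j₂−J=1  J+j₁−j₂=5  J−j₁+j₂=0  j₁+j₂+J+1=7
(j₁±m₁, j₂±m₂, J±M) = (6,0,0,1,5,0)
P² = 86400/7
sum k=0..0:
  [0] +1/120 = 1/120
S = 1/120
C² = P²·S² = 6/7 ; C = +0.925820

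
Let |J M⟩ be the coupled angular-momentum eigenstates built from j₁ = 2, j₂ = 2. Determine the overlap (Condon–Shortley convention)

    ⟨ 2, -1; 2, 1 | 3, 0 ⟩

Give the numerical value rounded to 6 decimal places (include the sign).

√[7·1!3!3!/8! · 1!3!3!1!3!3!] = √(81/10)
  +(−1)^0/∏(0,1,3,3,0,0)! = 1/36  (running 1/36)
  +(−1)^1/∏(1,0,2,2,1,1)! = -1/4  (running -2/9)
⟨..|..⟩ = √(81/10)·(-2/9) = -0.632456

−√(2/5) ≈ -0.632456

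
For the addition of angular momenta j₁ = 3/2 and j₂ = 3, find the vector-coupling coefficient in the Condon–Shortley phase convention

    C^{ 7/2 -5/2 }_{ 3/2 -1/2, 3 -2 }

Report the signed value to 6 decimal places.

√[8·1!2!5!/9! · 1!2!1!5!1!6!] = √(6400/7)
  +(−1)^0/∏(0,1,2,1,0,4)! = 1/48  (running 1/48)
  +(−1)^1/∏(1,0,1,0,1,5)! = -1/120  (running 1/80)
⟨..|..⟩ = √(6400/7)·(1/80) = +0.377964

+√(1/7) = +0.377964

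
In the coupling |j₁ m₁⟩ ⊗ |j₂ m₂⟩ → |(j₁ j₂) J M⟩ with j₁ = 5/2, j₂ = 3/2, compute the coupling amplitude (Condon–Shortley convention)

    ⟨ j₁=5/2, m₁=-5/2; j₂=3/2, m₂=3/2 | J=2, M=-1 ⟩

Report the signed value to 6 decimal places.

+√(5/14) = +0.597614

√[5·2!3!1!/7! · 0!5!3!0!1!3!] = √(360/7)
  +(−1)^2/∏(2,0,3,1,0,0)! = 1/12  (running 1/12)
⟨..|..⟩ = √(360/7)·(1/12) = +0.597614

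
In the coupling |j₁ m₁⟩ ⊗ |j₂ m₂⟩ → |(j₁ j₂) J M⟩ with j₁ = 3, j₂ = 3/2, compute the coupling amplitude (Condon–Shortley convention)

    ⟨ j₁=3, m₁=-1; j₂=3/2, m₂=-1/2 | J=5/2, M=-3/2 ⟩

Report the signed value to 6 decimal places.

-0.591608  (= −√(7/20))

j₁+j₂−J=2  J+j₁−j₂=4  J−j₁+j₂=1  j₁+j₂+J+1=8
(j₁±m₁, j₂±m₂, J±M) = (2,4,1,2,1,4)
P² = 576/35
sum k=0..1:
  [0] +1/48 = 1/48
  [1] −1/6 = -1/6
S = -7/48
C² = P²·S² = 7/20 ; C = -0.591608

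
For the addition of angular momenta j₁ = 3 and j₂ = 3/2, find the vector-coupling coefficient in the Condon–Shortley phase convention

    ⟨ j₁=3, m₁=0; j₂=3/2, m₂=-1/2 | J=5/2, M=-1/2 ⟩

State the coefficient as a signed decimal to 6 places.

−√(6/35) ≈ -0.414039

j₁+j₂−J=2  J+j₁−j₂=4  J−j₁+j₂=1  j₁+j₂+J+1=8
(j₁±m₁, j₂±m₂, J±M) = (3,3,1,2,2,3)
P² = 216/35
sum k=0..1:
  [0] +1/12 = 1/12
  [1] −1/4 = -1/4
S = -1/6
C² = P²·S² = 6/35 ; C = -0.414039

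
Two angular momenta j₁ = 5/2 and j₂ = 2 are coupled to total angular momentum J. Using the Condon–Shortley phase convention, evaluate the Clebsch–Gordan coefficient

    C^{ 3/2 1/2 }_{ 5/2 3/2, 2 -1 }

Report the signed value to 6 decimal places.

√[4·3!2!1!/7! · 4!1!1!3!2!1!] = √(96/35)
  +(−1)^0/∏(0,3,1,1,1,0)! = 1/6  (running 1/6)
  +(−1)^1/∏(1,2,0,0,2,1)! = -1/4  (running -1/12)
⟨..|..⟩ = √(96/35)·(-1/12) = -0.138013

−√(2/105) = -0.138013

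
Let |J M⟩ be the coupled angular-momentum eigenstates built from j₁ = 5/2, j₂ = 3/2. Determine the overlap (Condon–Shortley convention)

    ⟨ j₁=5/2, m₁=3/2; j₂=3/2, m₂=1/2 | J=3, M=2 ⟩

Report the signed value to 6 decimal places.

triangle: 1!·4!·2!/8! = 48/40320
(j±m)!: 4!·1!·2!·1!·5!·1! = 5760
prefactor² = (2J+1)·Δ·N² = 48
  k=0: +1/(0!·1!·1!·2!·3!·0!) = 1/12
  k=1: −1/(1!·0!·0!·1!·4!·1!) = -1/24
Σ = 1/24  ⇒  CG² = 48·1/24² = 1/12
CG = +√(1/12) = +0.288675

+√(1/12) ≈ +0.288675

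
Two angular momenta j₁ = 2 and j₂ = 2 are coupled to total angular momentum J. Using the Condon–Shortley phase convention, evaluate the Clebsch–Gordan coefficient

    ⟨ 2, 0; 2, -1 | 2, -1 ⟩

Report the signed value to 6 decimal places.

triangle: 2!*2!*2!/7! = 8/5040
(j±m)!: 2!*2!*1!*3!*1!*3! = 144
prefactor² = (2J+1)*Δ*N² = 8/7
  k=0: +1/(0!*2!*2!*1!*0!*1!) = 1/4
  k=1: −1/(1!*1!*1!*0!*1!*2!) = -1/2
Σ = -1/4  ⇒  CG² = 8/7*(-1/4)² = 1/14
CG = −√(1/14) = -0.267261

−√(1/14) = -0.267261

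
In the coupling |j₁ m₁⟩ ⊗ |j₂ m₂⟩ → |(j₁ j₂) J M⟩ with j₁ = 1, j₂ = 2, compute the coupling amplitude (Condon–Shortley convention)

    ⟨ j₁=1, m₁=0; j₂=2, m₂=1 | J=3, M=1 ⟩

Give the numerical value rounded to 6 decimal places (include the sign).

j₁+j₂−J=0  J+j₁−j₂=2  J−j₁+j₂=4  j₁+j₂+J+1=7
(j₁±m₁, j₂±m₂, J±M) = (1,1,3,1,4,2)
P² = 96/5
sum k=0..0:
  [0] +1/6 = 1/6
S = 1/6
C² = P²·S² = 8/15 ; C = +0.730297

+√(8/15) ≈ +0.730297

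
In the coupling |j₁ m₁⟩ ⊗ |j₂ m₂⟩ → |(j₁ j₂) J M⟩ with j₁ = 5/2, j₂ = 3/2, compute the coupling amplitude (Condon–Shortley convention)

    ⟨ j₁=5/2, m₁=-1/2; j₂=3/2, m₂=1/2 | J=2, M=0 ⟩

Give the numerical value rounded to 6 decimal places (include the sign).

triangle: 2!×3!×1!/7! = 12/5040
(j±m)!: 2!×3!×2!×1!×2!×2! = 96
prefactor² = (2J+1)×Δ×N² = 8/7
  k=1: −1/(1!×1!×2!×1!×1!×0!) = -1/2
  k=2: +1/(2!×0!×1!×0!×2!×1!) = 1/4
Σ = -1/4  ⇒  CG² = 8/7×(-1/4)² = 1/14
CG = −√(1/14) = -0.267261

-0.267261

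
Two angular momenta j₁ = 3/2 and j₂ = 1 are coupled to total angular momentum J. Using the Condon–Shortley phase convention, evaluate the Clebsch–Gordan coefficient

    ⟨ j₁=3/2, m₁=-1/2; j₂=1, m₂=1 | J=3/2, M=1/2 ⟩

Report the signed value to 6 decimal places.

-0.730297  (= −√(8/15))

triangle: 1!*2!*1!/5! = 2/120
(j±m)!: 1!*2!*2!*0!*2!*1! = 8
prefactor² = (2J+1)*Δ*N² = 8/15
  k=1: −1/(1!*0!*1!*1!*1!*0!) = -1
Σ = -1  ⇒  CG² = 8/15*(-1)² = 8/15
CG = −√(8/15) = -0.730297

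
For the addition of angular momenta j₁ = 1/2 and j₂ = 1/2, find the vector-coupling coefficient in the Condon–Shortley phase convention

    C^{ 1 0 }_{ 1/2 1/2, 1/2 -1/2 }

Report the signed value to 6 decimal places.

triangle: 0!·1!·1!/3! = 1/6
(j±m)!: 1!·0!·0!·1!·1!·1! = 1
prefactor² = (2J+1)·Δ·N² = 1/2
  k=0: +1/(0!·0!·0!·0!·1!·1!) = 1
Σ = 1  ⇒  CG² = 1/2·1² = 1/2
CG = +√(1/2) = +0.707107

+0.707107  (= +√(1/2))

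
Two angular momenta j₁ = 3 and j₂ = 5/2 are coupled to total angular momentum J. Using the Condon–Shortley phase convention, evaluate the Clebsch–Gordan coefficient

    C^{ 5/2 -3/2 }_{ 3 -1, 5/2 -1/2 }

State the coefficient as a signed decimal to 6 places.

triangle: 3!*3!*2!/9! = 72/362880
(j±m)!: 2!*4!*2!*3!*1!*4! = 13824
prefactor² = (2J+1)*Δ*N² = 576/35
  k=1: −1/(1!*2!*3!*1!*0!*1!) = -1/12
  k=2: +1/(2!*1!*2!*0!*1!*2!) = 1/8
Σ = 1/24  ⇒  CG² = 576/35*1/24² = 1/35
CG = +√(1/35) = +0.169031

+√(1/35) ≈ +0.169031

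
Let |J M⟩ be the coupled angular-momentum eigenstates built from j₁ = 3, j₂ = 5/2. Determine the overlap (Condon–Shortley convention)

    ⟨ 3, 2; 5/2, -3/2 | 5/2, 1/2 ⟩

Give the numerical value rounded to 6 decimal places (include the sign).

j₁+j₂−J=3  J+j₁−j₂=3  J−j₁+j₂=2  j₁+j₂+J+1=9
(j₁±m₁, j₂±m₂, J±M) = (5,1,1,4,3,2)
P² = 288/7
sum k=0..1:
  [0] +1/12 = 1/12
  [1] −1/24 = -1/24
S = 1/24
C² = P²·S² = 1/14 ; C = +0.267261

+0.267261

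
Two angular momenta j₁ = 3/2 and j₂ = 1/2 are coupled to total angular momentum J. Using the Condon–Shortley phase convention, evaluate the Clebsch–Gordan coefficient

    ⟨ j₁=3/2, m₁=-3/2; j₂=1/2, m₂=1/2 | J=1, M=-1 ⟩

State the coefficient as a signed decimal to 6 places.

−√(3/4) ≈ -0.866025

j₁+j₂−J=1  J+j₁−j₂=2  J−j₁+j₂=0  j₁+j₂+J+1=4
(j₁±m₁, j₂±m₂, J±M) = (0,3,1,0,0,2)
P² = 3
sum k=1..1:
  [1] −1/2 = -1/2
S = -1/2
C² = P²·S² = 3/4 ; C = -0.866025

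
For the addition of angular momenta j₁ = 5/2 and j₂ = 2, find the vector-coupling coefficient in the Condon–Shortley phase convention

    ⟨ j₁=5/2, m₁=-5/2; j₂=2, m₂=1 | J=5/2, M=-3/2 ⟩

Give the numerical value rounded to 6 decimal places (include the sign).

triangle: 2!×3!×2!/8! = 24/40320
(j±m)!: 0!×5!×3!×1!×1!×4! = 17280
prefactor² = (2J+1)×Δ×N² = 432/7
  k=2: +1/(2!×0!×3!×1!×0!×1!) = 1/12
Σ = 1/12  ⇒  CG² = 432/7×1/12² = 3/7
CG = +√(3/7) = +0.654654

+0.654654  (= +√(3/7))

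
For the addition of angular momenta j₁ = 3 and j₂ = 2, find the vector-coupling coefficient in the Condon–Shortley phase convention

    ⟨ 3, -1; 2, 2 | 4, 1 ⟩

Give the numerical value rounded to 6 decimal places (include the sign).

-0.534522  (= −√(2/7))

√[9·1!5!3!/10! · 2!4!4!0!5!3!] = √(10368/7)
  +(−1)^1/∏(1,0,3,3,2,0)! = -1/72  (running -1/72)
⟨..|..⟩ = √(10368/7)·(-1/72) = -0.534522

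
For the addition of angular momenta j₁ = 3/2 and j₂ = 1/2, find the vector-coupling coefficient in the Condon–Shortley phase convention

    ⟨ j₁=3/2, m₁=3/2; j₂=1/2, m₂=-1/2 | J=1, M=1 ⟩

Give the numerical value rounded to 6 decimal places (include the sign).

j₁+j₂−J=1  J+j₁−j₂=2  J−j₁+j₂=0  j₁+j₂+J+1=4
(j₁±m₁, j₂±m₂, J±M) = (3,0,0,1,2,0)
P² = 3
sum k=0..0:
  [0] +1/2 = 1/2
S = 1/2
C² = P²·S² = 3/4 ; C = +0.866025

+√(3/4) ≈ +0.866025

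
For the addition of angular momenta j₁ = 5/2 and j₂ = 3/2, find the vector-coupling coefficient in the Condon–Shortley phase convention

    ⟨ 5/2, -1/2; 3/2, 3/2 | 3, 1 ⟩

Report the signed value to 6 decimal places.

−√(9/20) = -0.670820

triangle: 1!*4!*2!/8! = 48/40320
(j±m)!: 2!*3!*3!*0!*4!*2! = 3456
prefactor² = (2J+1)*Δ*N² = 144/5
  k=1: −1/(1!*0!*2!*2!*2!*0!) = -1/8
Σ = -1/8  ⇒  CG² = 144/5*(-1/8)² = 9/20
CG = −√(9/20) = -0.670820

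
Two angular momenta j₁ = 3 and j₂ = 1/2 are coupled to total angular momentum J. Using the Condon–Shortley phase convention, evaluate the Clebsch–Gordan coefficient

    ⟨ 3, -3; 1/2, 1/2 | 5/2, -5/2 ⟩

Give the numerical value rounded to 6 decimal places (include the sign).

j₁+j₂−J=1  J+j₁−j₂=5  J−j₁+j₂=0  j₁+j₂+J+1=7
(j₁±m₁, j₂±m₂, J±M) = (0,6,1,0,0,5)
P² = 86400/7
sum k=1..1:
  [1] −1/120 = -1/120
S = -1/120
C² = P²·S² = 6/7 ; C = -0.925820

-0.925820  (= −√(6/7))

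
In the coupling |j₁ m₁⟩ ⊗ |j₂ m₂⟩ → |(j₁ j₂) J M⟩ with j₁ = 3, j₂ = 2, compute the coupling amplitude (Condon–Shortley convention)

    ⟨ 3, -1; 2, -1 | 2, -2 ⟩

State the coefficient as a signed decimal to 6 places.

-0.462910  (= −√(3/14))

√[5·3!3!1!/8! · 2!4!1!3!0!4!] = √(216/7)
  +(−1)^1/∏(1,2,3,0,0,1)! = -1/12  (running -1/12)
⟨..|..⟩ = √(216/7)·(-1/12) = -0.462910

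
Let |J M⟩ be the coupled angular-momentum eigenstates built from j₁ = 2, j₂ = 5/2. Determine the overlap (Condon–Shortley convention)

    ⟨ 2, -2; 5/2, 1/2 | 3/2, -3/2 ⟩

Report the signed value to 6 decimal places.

j₁+j₂−J=3  J+j₁−j₂=1  J−j₁+j₂=2  j₁+j₂+J+1=7
(j₁±m₁, j₂±m₂, J±M) = (0,4,3,2,0,3)
P² = 576/35
sum k=3..3:
  [3] −1/12 = -1/12
S = -1/12
C² = P²·S² = 4/35 ; C = -0.338062

-0.338062  (= −√(4/35))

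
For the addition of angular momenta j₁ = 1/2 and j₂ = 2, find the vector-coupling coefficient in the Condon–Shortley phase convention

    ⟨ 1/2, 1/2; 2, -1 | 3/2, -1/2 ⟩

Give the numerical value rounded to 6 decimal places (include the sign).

j₁+j₂−J=1  J+j₁−j₂=0  J−j₁+j₂=3  j₁+j₂+J+1=5
(j₁±m₁, j₂±m₂, J±M) = (1,0,1,3,1,2)
P² = 12/5
sum k=0..0:
  [0] +1/2 = 1/2
S = 1/2
C² = P²·S² = 3/5 ; C = +0.774597

+√(3/5) = +0.774597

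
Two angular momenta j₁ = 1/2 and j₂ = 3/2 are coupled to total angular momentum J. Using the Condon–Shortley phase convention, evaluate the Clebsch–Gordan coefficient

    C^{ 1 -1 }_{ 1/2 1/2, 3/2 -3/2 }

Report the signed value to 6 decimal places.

√[3·1!0!2!/4! · 1!0!0!3!0!2!] = √(3)
  +(−1)^0/∏(0,1,0,0,0,2)! = 1/2  (running 1/2)
⟨..|..⟩ = √(3)·(1/2) = +0.866025

+0.866025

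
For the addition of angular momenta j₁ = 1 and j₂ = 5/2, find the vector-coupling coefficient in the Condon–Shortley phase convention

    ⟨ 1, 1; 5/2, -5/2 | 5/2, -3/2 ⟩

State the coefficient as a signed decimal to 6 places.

√[6·1!1!4!/7! · 2!0!0!5!1!4!] = √(1152/7)
  +(−1)^0/∏(0,1,0,0,1,4)! = 1/24  (running 1/24)
⟨..|..⟩ = √(1152/7)·(1/24) = +0.534522

+0.534522  (= +√(2/7))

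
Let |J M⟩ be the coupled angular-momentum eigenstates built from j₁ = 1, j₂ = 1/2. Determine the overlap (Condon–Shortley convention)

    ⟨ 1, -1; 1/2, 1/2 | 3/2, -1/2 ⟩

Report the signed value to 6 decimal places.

+√(1/3) ≈ +0.577350

triangle: 0!·2!·1!/4! = 2/24
(j±m)!: 0!·2!·1!·0!·1!·2! = 4
prefactor² = (2J+1)·Δ·N² = 4/3
  k=0: +1/(0!·0!·2!·1!·0!·0!) = 1/2
Σ = 1/2  ⇒  CG² = 4/3·1/2² = 1/3
CG = +√(1/3) = +0.577350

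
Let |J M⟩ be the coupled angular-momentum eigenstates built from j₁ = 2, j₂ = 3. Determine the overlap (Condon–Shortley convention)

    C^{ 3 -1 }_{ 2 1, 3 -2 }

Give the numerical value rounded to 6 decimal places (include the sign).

j₁+j₂−J=2  J+j₁−j₂=2  J−j₁+j₂=4  j₁+j₂+J+1=9
(j₁±m₁, j₂±m₂, J±M) = (3,1,1,5,2,4)
P² = 64
sum k=0..1:
  [0] +1/12 = 1/12
  [1] −1/48 = -1/48
S = 1/16
C² = P²·S² = 1/4 ; C = +0.500000

+0.500000  (= +√(1/4))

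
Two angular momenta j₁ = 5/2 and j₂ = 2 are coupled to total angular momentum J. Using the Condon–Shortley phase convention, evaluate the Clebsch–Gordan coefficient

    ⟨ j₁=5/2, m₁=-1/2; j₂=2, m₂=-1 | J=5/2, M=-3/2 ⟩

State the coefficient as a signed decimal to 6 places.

j₁+j₂−J=2  J+j₁−j₂=3  J−j₁+j₂=2  j₁+j₂+J+1=8
(j₁±m₁, j₂±m₂, J±M) = (2,3,1,3,1,4)
P² = 216/35
sum k=0..1:
  [0] +1/12 = 1/12
  [1] −1/4 = -1/4
S = -1/6
C² = P²·S² = 6/35 ; C = -0.414039

−√(6/35) = -0.414039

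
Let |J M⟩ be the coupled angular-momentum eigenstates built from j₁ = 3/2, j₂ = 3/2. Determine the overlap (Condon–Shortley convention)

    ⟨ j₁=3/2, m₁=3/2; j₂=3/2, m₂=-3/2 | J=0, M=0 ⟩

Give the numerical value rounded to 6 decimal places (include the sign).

√[1·3!0!0!/4! · 3!0!0!3!0!0!] = √(9)
  +(−1)^0/∏(0,3,0,0,0,0)! = 1/6  (running 1/6)
⟨..|..⟩ = √(9)·(1/6) = +0.500000

+√(1/4) ≈ +0.500000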